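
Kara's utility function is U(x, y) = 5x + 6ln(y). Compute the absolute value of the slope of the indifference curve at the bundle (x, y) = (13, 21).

MU_x = 5, MU_y = 6/y.
MRS = 5 ÷ (6/y).
At (13, 21): MRS = 17.5.
That is, one extra unit of x is worth 17.5 units of y at the margin.

MRS = 17.5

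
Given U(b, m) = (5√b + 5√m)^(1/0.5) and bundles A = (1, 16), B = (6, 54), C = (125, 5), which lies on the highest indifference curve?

Evaluate utility at each bundle:
U(A) = 625.000.
U(B) = 2400.000.
U(C) = 4500.000.
Highest utility is C, so C ≻ B ≻ A.

Bundle C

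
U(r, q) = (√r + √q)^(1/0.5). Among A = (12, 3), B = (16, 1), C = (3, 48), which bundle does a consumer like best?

Evaluate utility at each bundle:
U(A) = 27.000.
U(B) = 25.000.
U(C) = 75.000.
Highest utility is C, so C ≻ A ≻ B.

Bundle C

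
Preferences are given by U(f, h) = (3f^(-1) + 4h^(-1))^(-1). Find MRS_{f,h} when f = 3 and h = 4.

For CES with ρ = -1, MRS = (3/4)·(h/f)^2.
At (3, 4): MRS = 4/3.
That is, one extra unit of f is worth 4/3 units of h at the margin.

MRS = 4/3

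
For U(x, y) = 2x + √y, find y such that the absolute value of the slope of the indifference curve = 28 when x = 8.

y = 49

MU_x = 2, MU_y = 1/(2√y).
MRS = 2 ÷ (1/(2√y)).
MRS depends only on y: 4·√y = 28 ⇒ √y = 28/4 = 7 ⇒ y = 49.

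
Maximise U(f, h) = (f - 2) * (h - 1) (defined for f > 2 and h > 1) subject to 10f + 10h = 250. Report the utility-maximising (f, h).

f* = 13, h* = 12

MU_f = (h−1), MU_h = (f−2).
MRS = (h−1)/(f−2).
Tangency: set MRS = p_f/p_h = 10/10 = 1.
So (h − 1)/(f − 2) = 1, i.e. (h − 1) = (f − 2).
Rewrite the budget in excess-of-subsistence terms: 10·(f − 2) + 10·(h − 1) = 250 − 10·2 − 10·1 = 220.
Substituting, 20·(f − 2) = 220, so f − 2 = 11 and f* = 13.
Then h − 1 = 11, so h* = 12.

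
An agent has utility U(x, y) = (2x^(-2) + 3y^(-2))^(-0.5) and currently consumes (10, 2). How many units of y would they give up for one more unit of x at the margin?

MRS = 2/375

For CES with ρ = -2, MRS = (2/3)·(y/x)^3.
At (10, 2): MRS = 2/375.
That is, one extra unit of x is worth 2/375 units of y at the margin.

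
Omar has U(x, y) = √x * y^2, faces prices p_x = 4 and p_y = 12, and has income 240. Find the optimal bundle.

x* = 12, y* = 16

MU_x = 0.5·x^(-0.5)·y^2 and MU_y = 2·√x·y.
MRS = MU_x/MU_y = (0.25)·y/x.
Tangency: set MRS = p_x/p_y = 4/12 = 1/3.
So (0.25)·y/x = 1/3, i.e. y = (4/3)·x.
Substitute into the budget 4·x + 12·y = 240: 20·x = 240, so x* = 12.
Then y* = (4/3)·12 = 16.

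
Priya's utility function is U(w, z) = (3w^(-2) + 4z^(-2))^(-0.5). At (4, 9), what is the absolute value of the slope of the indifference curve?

MRS = 2187/256

For CES with ρ = -2, MRS = (3/4)·(z/w)^3.
At (4, 9): MRS = 2187/256.
The indifference curve has slope −2187/256 at this bundle.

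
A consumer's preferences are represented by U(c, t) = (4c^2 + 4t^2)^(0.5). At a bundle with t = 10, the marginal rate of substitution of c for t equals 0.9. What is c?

c = 9

For CES with ρ = 2, MRS = (t/c)^(-1).
Setting (10/c)^(-1) = 0.9 gives 10/c = 10/9 and c = 9.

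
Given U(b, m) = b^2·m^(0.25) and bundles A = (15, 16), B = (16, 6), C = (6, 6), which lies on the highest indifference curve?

Evaluate utility at each bundle:
U(A) = 450.000.
U(B) = 400.662.
U(C) = 56.343.
Highest utility is A, so A ≻ B ≻ C.

Bundle A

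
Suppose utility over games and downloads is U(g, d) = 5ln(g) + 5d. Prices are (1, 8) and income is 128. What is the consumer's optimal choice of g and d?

MU_g = 5/g, MU_d = 5.
MRS = 5/g ÷ 5.
Tangency: set MRS = p_g/p_d = 1/8 = 0.125.
MRS depends only on g: 1/g = 0.125 ⇒ g* = 1/0.125 = 8.
From the budget, 8·d = 128 − 1·8 = 120, so d* = 15.

g* = 8, d* = 15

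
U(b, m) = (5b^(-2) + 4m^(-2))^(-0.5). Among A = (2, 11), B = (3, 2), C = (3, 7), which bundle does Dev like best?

Evaluate utility at each bundle:
U(A) = 0.883.
U(B) = 0.802.
U(C) = 1.253.
Highest utility is C, so C ≻ A ≻ B.

Bundle C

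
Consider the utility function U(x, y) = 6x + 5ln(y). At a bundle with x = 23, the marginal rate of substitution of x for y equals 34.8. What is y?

MU_x = 6, MU_y = 5/y.
MRS = 6 ÷ (5/y).
MRS depends only on y: 1.2·y = 34.8 ⇒ y = 34.8/1.2 = 29.

y = 29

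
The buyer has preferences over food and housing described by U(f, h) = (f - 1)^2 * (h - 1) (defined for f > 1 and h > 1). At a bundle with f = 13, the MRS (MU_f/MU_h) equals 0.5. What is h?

h = 4

MU_f = 2·(f−1)·(h−1), MU_h = (f−1)^2.
MRS = (2/1)·(h−1)/(f−1).
Substitute f = 13: MRS = (h − 1)/6. Setting this equal to 0.5 gives h − 1 = 0.5·6 = 3, so h = 4.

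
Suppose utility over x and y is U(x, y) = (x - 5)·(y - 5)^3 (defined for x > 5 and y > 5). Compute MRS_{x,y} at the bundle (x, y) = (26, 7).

MU_x = (y−5)^3, MU_y = 3·(x−5)·(y−5)^2.
MRS = (1/3)·(y−5)/(x−5).
At (26, 7): MRS = 2/63.
So at (26, 7) the consumer would give up 2/63 units of y for one more unit of x.

MRS = 2/63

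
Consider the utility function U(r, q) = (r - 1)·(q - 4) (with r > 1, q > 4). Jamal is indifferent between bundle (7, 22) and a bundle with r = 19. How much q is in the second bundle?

q = 10

U(7, 22) = 108.
Set U(19, q) = 108 and solve.
With r = 19: (19 − 1) = 18, so (q − 4) = 108/18 = 6.
So q = 4 + 6 = 10.
Check: U(19, 10) = 108.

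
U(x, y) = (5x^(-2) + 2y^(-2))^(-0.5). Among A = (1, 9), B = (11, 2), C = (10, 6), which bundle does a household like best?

Bundle C

Evaluate utility at each bundle:
U(A) = 0.446.
U(B) = 1.359.
U(C) = 3.078.
Highest utility is C, so C ≻ B ≻ A.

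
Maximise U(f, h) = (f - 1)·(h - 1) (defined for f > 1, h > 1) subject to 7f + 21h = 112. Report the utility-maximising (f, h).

MU_f = (h−1), MU_h = (f−1).
MRS = (h−1)/(f−1).
Tangency: set MRS = p_f/p_h = 7/21 = 1/3.
So (h − 1)/(f − 1) = 1/3, i.e. (h − 1) = (1/3)·(f − 1).
Rewrite the budget in excess-of-subsistence terms: 7·(f − 1) + 21·(h − 1) = 112 − 7·1 − 21·1 = 84.
Substituting, 14·(f − 1) = 84, so f − 1 = 6 and f* = 7.
Then h − 1 = (1/3)·6 = 2, so h* = 3.

f* = 7, h* = 3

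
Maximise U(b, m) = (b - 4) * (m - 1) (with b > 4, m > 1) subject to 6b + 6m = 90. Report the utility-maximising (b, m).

MU_b = (m−1), MU_m = (b−4).
MRS = (m−1)/(b−4).
Tangency: set MRS = p_b/p_m = 6/6 = 1.
So (m − 1)/(b − 4) = 1, i.e. (m − 1) = (b − 4).
Rewrite the budget in excess-of-subsistence terms: 6·(b − 4) + 6·(m − 1) = 90 − 6·4 − 6·1 = 60.
Substituting, 12·(b − 4) = 60, so b − 4 = 5 and b* = 9.
Then m − 1 = 5, so m* = 6.

b* = 9, m* = 6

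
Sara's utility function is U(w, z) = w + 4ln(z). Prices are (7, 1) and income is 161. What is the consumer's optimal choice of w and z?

w* = 19, z* = 28

MU_w = 1, MU_z = 4/z.
MRS = 1 ÷ (4/z).
Tangency: set MRS = p_w/p_z = 7/1 = 7.
MRS depends only on z: 0.25·z = 7 ⇒ z* = 7/0.25 = 28.
From the budget, 7·w = 161 − 1·28 = 133, so w* = 19.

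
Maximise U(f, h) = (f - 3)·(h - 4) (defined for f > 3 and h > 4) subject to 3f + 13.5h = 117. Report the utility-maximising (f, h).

MU_f = (h−4), MU_h = (f−3).
MRS = (h−4)/(f−3).
Tangency: set MRS = p_f/p_h = 3/13.5 = 2/9.
So (h − 4)/(f − 3) = 2/9, i.e. (h − 4) = (2/9)·(f − 3).
Rewrite the budget in excess-of-subsistence terms: 3·(f − 3) + 13.5·(h − 4) = 117 − 3·3 − 13.5·4 = 54.
Substituting, 6·(f − 3) = 54, so f − 3 = 9 and f* = 12.
Then h − 4 = (2/9)·9 = 2, so h* = 6.

f* = 12, h* = 6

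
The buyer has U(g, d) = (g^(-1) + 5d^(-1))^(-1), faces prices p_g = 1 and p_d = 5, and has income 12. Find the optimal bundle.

g* = 2, d* = 2

For CES with ρ = -1, MRS = (1/5)·(d/g)^2.
Tangency: set MRS = p_g/p_d = 1/5 = 0.2.
So (d/g)^2 = 1; taking the square root, d/g = 1, i.e. d = g.
Substitute into the budget 1·g + 5·d = 12: 6·g = 12, so g* = 2 and d* = 2.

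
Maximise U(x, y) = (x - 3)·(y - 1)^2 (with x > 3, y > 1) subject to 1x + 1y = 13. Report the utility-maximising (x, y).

MU_x = (y−1)^2, MU_y = 2·(x−3)·(y−1).
MRS = (1/2)·(y−1)/(x−3).
Tangency: set MRS = p_x/p_y = 1/1 = 1.
So (1/2)·(y − 1)/(x − 3) = 1, i.e. (y − 1) = 2·(x − 3).
Rewrite the budget in excess-of-subsistence terms: 1·(x − 3) + 1·(y − 1) = 13 − 1·3 − 1·1 = 9.
Substituting, 3·(x − 3) = 9, so x − 3 = 3 and x* = 6.
Then y − 1 = 2·3 = 6, so y* = 7.

x* = 6, y* = 7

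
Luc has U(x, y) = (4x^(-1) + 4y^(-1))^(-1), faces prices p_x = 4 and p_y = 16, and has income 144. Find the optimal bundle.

x* = 12, y* = 6

For CES with ρ = -1, MRS = (y/x)^2.
Tangency: set MRS = p_x/p_y = 4/16 = 0.25.
So (y/x)^2 = 0.25; taking the square root, y/x = 0.5, i.e. y = 0.5·x.
Substitute into the budget 4·x + 16·y = 144: 12·x = 144, so x* = 12 and y* = 0.5·12 = 6.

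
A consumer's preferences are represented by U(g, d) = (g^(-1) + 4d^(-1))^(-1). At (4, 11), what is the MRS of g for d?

MRS = 121/64

For CES with ρ = -1, MRS = (1/4)·(d/g)^2.
At (4, 11): MRS = 121/64.
The indifference curve has slope −121/64 at this bundle.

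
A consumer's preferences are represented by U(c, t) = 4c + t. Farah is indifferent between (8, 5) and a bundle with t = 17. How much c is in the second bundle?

c = 5

U(8, 5) = 37.
Set U(c, 17) = 37 and solve.
4c + 17 = 37 ⇒ 4c = 20 ⇒ c = 5.
Check: U(5, 17) = 37.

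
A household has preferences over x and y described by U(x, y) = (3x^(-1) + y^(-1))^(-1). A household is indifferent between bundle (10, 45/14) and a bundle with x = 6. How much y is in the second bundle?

y = 9

U depends on (x, y) only through S = 3x^(-1) + y^(-1), so equal utility means equal S. At (10, 45/14): S = 11/18.
With x = 6: 3·6^(-1) = 0.5, so y^(-1) = 11/18 − 0.5 = 1/9.
Hence y = 1/(1/9) = 9.
Check: U(6, 9) = 1.6364.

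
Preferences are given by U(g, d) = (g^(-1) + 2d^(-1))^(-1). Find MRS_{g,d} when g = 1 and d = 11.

MRS = 60.5

For CES with ρ = -1, MRS = (1/2)·(d/g)^2.
At (1, 11): MRS = 60.5.
The indifference curve has slope −60.5 at this bundle.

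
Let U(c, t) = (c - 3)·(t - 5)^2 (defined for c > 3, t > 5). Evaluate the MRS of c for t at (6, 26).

MRS = 3.5

MU_c = (t−5)^2, MU_t = 2·(c−3)·(t−5).
MRS = (1/2)·(t−5)/(c−3).
At (6, 26): MRS = 3.5.
That is, one extra unit of c is worth 3.5 units of t at the margin.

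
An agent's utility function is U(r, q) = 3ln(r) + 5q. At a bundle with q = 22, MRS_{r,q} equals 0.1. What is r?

MU_r = 3/r, MU_q = 5.
MRS = 3/r ÷ 5.
MRS depends only on r: 0.6/r = 0.1 ⇒ r = 0.6/0.1 = 6.

r = 6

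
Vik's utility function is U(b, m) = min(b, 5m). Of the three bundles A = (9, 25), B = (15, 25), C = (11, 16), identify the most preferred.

Bundle B

Evaluate utility at each bundle:
U(A) = 9.
U(B) = 15.
U(C) = 11.
Highest utility is B, so B ≻ C ≻ A.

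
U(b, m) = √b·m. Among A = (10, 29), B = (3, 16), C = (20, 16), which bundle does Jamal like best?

Bundle A

Evaluate utility at each bundle:
U(A) = 91.706.
U(B) = 27.713.
U(C) = 71.554.
Highest utility is A, so A ≻ C ≻ B.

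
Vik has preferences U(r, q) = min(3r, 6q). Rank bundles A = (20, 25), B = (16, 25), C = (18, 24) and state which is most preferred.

Bundle A

Evaluate utility at each bundle:
U(A) = 60.
U(B) = 48.
U(C) = 54.
Highest utility is A, so A ≻ C ≻ B.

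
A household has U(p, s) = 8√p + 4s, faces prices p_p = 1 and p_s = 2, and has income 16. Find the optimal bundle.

p* = 4, s* = 6

MU_p = 8/(2√p), MU_s = 4.
MRS = 8/(2√p) ÷ 4.
Tangency: set MRS = p_p/p_s = 1/2 = 0.5.
MRS depends only on p: 1/√p = 0.5 ⇒ √p = 1/0.5 = 2 ⇒ p* = 4.
From the budget, 2·s = 16 − 1·4 = 12, so s* = 6.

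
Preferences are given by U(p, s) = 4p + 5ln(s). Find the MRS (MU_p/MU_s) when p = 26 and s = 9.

MRS = 7.2

MU_p = 4, MU_s = 5/s.
MRS = 4 ÷ (5/s).
At (26, 9): MRS = 7.2.
So at (26, 9) the consumer would give up 7.2 units of s for one more unit of p.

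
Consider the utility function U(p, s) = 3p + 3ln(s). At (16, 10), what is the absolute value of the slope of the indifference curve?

MU_p = 3, MU_s = 3/s.
MRS = 3 ÷ (3/s).
At (16, 10): MRS = 10.
The indifference curve has slope −10 at this bundle.

MRS = 10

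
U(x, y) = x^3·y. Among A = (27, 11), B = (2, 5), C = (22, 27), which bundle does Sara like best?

Bundle C

Evaluate utility at each bundle:
U(A) = 216513.
U(B) = 40.
U(C) = 287496.
Highest utility is C, so C ≻ A ≻ B.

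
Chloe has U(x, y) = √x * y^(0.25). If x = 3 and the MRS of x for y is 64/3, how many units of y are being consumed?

y = 32

MU_x = 0.5·x^(-0.5)·y^(0.25) and MU_y = 0.25·√x·y^(-0.75).
MRS = MU_x/MU_y = (2)·y/x.
Substitute x = 3: MRS = y/1.5. Setting y/1.5 = 64/3 gives y = (64/3)·1.5 = 32.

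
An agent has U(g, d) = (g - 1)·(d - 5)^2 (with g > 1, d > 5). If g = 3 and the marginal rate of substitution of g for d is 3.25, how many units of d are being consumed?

MU_g = (d−5)^2, MU_d = 2·(g−1)·(d−5).
MRS = (1/2)·(d−5)/(g−1).
Substitute g = 3: MRS = (d − 5)/4. Setting this equal to 3.25 gives d − 5 = 3.25·4 = 13, so d = 18.

d = 18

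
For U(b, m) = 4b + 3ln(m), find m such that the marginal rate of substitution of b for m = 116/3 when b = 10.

m = 29

MU_b = 4, MU_m = 3/m.
MRS = 4 ÷ (3/m).
MRS depends only on m: (4/3)·m = 116/3 ⇒ m = (116/3)/(4/3) = 29.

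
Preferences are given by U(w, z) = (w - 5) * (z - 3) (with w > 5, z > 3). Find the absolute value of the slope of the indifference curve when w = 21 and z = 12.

MU_w = (z−3), MU_z = (w−5).
MRS = (z−3)/(w−5).
At (21, 12): MRS = 9/16.
So at (21, 12) the consumer would give up 9/16 units of z for one more unit of w.

MRS = 9/16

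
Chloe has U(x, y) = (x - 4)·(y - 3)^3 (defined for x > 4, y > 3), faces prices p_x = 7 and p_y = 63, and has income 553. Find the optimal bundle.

MU_x = (y−3)^3, MU_y = 3·(x−4)·(y−3)^2.
MRS = (1/3)·(y−3)/(x−4).
Tangency: set MRS = p_x/p_y = 7/63 = 1/9.
So (1/3)·(y − 3)/(x − 4) = 1/9, i.e. (y − 3) = (1/3)·(x − 4).
Rewrite the budget in excess-of-subsistence terms: 7·(x − 4) + 63·(y − 3) = 553 − 7·4 − 63·3 = 336.
Substituting, 28·(x − 4) = 336, so x − 4 = 12 and x* = 16.
Then y − 3 = (1/3)·12 = 4, so y* = 7.

x* = 16, y* = 7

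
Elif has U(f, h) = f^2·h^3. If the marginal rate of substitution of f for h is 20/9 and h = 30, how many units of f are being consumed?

f = 9

MU_f = 2·f·h^3 and MU_h = 3·f^2·h^2.
MRS = MU_f/MU_h = (2/3)·h/f.
Substitute h = 30: MRS = 20/f. Setting 20/f = 20/9 gives f = 20/(20/9) = 9.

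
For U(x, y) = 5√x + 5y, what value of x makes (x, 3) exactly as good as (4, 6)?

x = 25

U(4, 6) = 40.
Set U(x, 3) = 40 and solve.
With y = 3: 5√x = 40 − 5·3 = 25, so √x = 5 and x = 25.
Check: U(25, 3) = 40.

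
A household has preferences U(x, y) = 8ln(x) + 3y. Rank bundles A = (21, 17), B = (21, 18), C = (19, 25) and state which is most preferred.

Bundle C

Evaluate utility at each bundle:
U(A) = 75.356.
U(B) = 78.356.
U(C) = 98.556.
Highest utility is C, so C ≻ B ≻ A.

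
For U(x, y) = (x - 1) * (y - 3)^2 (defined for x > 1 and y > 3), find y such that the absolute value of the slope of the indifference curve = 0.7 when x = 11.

MU_x = (y−3)^2, MU_y = 2·(x−1)·(y−3).
MRS = (1/2)·(y−3)/(x−1).
Substitute x = 11: MRS = (y − 3)/20. Setting this equal to 0.7 gives y − 3 = 0.7·20 = 14, so y = 17.

y = 17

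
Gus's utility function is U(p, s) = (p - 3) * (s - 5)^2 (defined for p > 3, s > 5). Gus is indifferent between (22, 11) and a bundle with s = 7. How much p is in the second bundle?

U(22, 11) = 684.
Set U(p, 7) = 684 and solve.
With s = 7: (7 − 5)^2 = 4, so (p − 3) = 684/4 = 171.
So p = 3 + 171 = 174.
Check: U(174, 7) = 684.

p = 174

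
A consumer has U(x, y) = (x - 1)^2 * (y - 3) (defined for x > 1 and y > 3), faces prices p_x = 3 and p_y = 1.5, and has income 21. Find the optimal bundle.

x* = 4, y* = 6

MU_x = 2·(x−1)·(y−3), MU_y = (x−1)^2.
MRS = (2/1)·(y−3)/(x−1).
Tangency: set MRS = p_x/p_y = 3/1.5 = 2.
So (2/1)·(y − 3)/(x − 1) = 2, i.e. (y − 3) = (x − 1).
Rewrite the budget in excess-of-subsistence terms: 3·(x − 1) + 1.5·(y − 3) = 21 − 3·1 − 1.5·3 = 13.5.
Substituting, 4.5·(x − 1) = 13.5, so x − 1 = 3 and x* = 4.
Then y − 3 = 3, so y* = 6.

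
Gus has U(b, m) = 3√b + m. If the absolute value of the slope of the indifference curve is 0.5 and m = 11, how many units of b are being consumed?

b = 9

MU_b = 3/(2√b), MU_m = 1.
MRS = 3/(2√b) ÷ 1.
MRS depends only on b: 1.5/√b = 0.5 ⇒ √b = 1.5/0.5 = 3 ⇒ b = 9.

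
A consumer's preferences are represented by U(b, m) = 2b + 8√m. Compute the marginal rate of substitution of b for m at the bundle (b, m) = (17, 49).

MRS = 3.5

MU_b = 2, MU_m = 8/(2√m).
MRS = 2 ÷ (8/(2√m)).
At (17, 49): MRS = 3.5.
So at (17, 49) the consumer would give up 3.5 units of m for one more unit of b.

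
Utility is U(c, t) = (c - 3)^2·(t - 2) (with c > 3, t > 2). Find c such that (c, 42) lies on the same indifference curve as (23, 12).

U(23, 12) = 4000.
Set U(c, 42) = 4000 and solve.
With t = 42: (42 − 2) = 40, so (c − 3)^2 = 4000/40 = 100.
Taking the square root (with c > 3): c − 3 = 10, so c = 13.
Check: U(13, 42) = 4000.

c = 13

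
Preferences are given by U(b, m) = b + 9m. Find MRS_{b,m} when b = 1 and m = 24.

MU_b = 1, MU_m = 9, so MRS = 1/9 at every bundle.
At (1, 24): MRS = 1/9.
The indifference curve has slope −1/9 at this bundle.

MRS = 1/9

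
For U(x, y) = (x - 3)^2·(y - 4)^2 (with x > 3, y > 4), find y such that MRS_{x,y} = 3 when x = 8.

MU_x = 2·(x−3)·(y−4)^2, MU_y = 2·(x−3)^2·(y−4).
MRS = (y−4)/(x−3).
Substitute x = 8: MRS = (y − 4)/5. Setting this equal to 3 gives y − 4 = 3·5 = 15, so y = 19.

y = 19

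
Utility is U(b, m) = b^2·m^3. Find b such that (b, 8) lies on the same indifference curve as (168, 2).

U(168, 2) = 225792.
Set U(b, 8) = 225792 and solve.
With m = 8: 8^3 = 512, so b^2 = 225792/512 = 441; taking the square root, b = 21.
Check: U(21, 8) = 225792.

b = 21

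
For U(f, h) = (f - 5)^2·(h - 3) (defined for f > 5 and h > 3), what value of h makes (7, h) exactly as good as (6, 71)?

U(6, 71) = 68.
Set U(7, h) = 68 and solve.
With f = 7: (7 − 5)^2 = 4, so (h − 3) = 68/4 = 17.
So h = 3 + 17 = 20.
Check: U(7, 20) = 68.

h = 20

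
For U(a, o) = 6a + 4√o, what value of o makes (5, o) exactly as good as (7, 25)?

U(7, 25) = 62.
Set U(5, o) = 62 and solve.
With a = 5: 4√o = 62 − 6·5 = 32, so √o = 8 and o = 64.
Check: U(5, 64) = 62.

o = 64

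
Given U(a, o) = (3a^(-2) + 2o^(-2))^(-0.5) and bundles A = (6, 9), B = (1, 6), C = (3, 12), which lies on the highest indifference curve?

Bundle A

Evaluate utility at each bundle:
U(A) = 3.043.
U(B) = 0.572.
U(C) = 1.697.
Highest utility is A, so A ≻ C ≻ B.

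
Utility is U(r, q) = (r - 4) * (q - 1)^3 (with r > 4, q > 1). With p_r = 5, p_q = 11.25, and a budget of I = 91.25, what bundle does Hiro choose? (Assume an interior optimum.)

r* = 7, q* = 5

MU_r = (q−1)^3, MU_q = 3·(r−4)·(q−1)^2.
MRS = (1/3)·(q−1)/(r−4).
Tangency: set MRS = p_r/p_q = 5/11.25 = 4/9.
So (1/3)·(q − 1)/(r − 4) = 4/9, i.e. (q − 1) = (4/3)·(r − 4).
Rewrite the budget in excess-of-subsistence terms: 5·(r − 4) + 11.25·(q − 1) = 91.25 − 5·4 − 11.25·1 = 60.
Substituting, 20·(r − 4) = 60, so r − 4 = 3 and r* = 7.
Then q − 1 = (4/3)·3 = 4, so q* = 5.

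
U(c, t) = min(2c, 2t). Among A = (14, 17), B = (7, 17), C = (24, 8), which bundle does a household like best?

Evaluate utility at each bundle:
U(A) = 28.
U(B) = 14.
U(C) = 16.
Highest utility is A, so A ≻ C ≻ B.

Bundle A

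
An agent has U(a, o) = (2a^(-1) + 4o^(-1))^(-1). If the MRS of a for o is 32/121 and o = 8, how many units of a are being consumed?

For CES with ρ = -1, MRS = (2/4)·(o/a)^2.
Setting (2/4)·(8/a)^2 = 32/121 gives (8/a)^2 = 64/121, so 8/a = 8/11 and a = 11.

a = 11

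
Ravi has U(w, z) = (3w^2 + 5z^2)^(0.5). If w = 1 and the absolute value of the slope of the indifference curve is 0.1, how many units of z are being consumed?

For CES with ρ = 2, MRS = (3/5)·(z/w)^(-1).
Setting (3/5)·(z/1)^(-1) = 0.1 gives (z/1)^(-1) = 1/6, so z/1 = 6 and z = 6.

z = 6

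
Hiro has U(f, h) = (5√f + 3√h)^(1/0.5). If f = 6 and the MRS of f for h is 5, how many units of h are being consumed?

For CES with ρ = 0.5, MRS = (5/3)·√(h/f).
Setting (5/3)·√(h/6) = 5 gives √(h/6) = 3, so h/6 = 9 and h = 54.

h = 54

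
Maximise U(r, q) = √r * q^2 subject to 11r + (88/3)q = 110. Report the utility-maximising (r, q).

r* = 2, q* = 3

MU_r = 0.5·r^(-0.5)·q^2 and MU_q = 2·√r·q.
MRS = MU_r/MU_q = (0.25)·q/r.
Tangency: set MRS = p_r/p_q = 11/(88/3) = 0.375.
So (0.25)·q/r = 0.375, i.e. q = 1.5·r.
Substitute into the budget 11·r + (88/3)·q = 110: 55·r = 110, so r* = 2.
Then q* = 1.5·2 = 3.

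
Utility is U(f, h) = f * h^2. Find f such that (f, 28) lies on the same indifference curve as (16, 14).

f = 4

U(16, 14) = 3136.
Set U(f, 28) = 3136 and solve.
With h = 28: 28^2 = 784, so f = 3136/784 = 4.
Check: U(4, 28) = 3136.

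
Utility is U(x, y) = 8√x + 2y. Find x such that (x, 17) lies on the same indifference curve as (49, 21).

x = 64

U(49, 21) = 98.
Set U(x, 17) = 98 and solve.
With y = 17: 8√x = 98 − 2·17 = 64, so √x = 8 and x = 64.
Check: U(64, 17) = 98.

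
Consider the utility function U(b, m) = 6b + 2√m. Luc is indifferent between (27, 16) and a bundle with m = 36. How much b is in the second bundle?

U(27, 16) = 170.
Set U(b, 36) = 170 and solve.
With m = 36: √36 = 6, so 6b = 170 − 2·6 = 158 and b = 79/3.
Check: U(79/3, 36) = 170.

b = 79/3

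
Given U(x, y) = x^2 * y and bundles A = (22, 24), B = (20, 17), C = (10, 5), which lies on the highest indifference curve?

Bundle A

Evaluate utility at each bundle:
U(A) = 11616.
U(B) = 6800.
U(C) = 500.
Highest utility is A, so A ≻ B ≻ C.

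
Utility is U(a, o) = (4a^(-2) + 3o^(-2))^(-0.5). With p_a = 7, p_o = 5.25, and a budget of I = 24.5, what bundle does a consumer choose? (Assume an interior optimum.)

For CES with ρ = -2, MRS = (4/3)·(o/a)^3.
Tangency: set MRS = p_a/p_o = 7/5.25 = 4/3.
So (o/a)^3 = 1; taking the cube root, o/a = 1, i.e. o = a.
Substitute into the budget 7·a + 5.25·o = 24.5: 12.25·a = 24.5, so a* = 2 and o* = 2.

a* = 2, o* = 2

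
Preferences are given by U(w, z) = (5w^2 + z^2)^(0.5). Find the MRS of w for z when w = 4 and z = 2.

MRS = 10

For CES with ρ = 2, MRS = (5/1)·(z/w)^(-1).
At (4, 2): MRS = 10.
That is, one extra unit of w is worth 10 units of z at the margin.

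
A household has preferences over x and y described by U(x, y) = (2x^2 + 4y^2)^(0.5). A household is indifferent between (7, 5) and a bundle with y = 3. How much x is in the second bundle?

x = 9

U depends on (x, y) only through S = 2x^2 + 4y^2, so equal utility means equal S. At (7, 5): S = 198.
With y = 3: 4·3^2 = 36, so 2x^2 = 198 − 36 = 162, i.e. x^2 = 81.
Hence x = √81 = 9.
Check: U(9, 3) = 14.0712.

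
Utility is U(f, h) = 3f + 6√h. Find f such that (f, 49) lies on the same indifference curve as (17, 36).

U(17, 36) = 87.
Set U(f, 49) = 87 and solve.
With h = 49: √49 = 7, so 3f = 87 − 6·7 = 45 and f = 15.
Check: U(15, 49) = 87.

f = 15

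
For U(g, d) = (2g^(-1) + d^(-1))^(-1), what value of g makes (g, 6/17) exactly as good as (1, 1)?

g = 12

U depends on (g, d) only through S = 2g^(-1) + d^(-1), so equal utility means equal S. At (1, 1): S = 3.
With d = 6/17: (6/17)^(-1) = 17/6, so 2g^(-1) = 3 − 17/6 = 1/6, i.e. g^(-1) = 1/12.
Hence g = 1/(1/12) = 12.
Check: U(12, 6/17) = 0.3333.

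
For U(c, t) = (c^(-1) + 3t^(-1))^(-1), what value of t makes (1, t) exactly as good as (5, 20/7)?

U depends on (c, t) only through S = c^(-1) + 3t^(-1), so equal utility means equal S. At (5, 20/7): S = 1.25.
With c = 1: 1^(-1) = 1, so 3t^(-1) = 1.25 − 1 = 0.25, i.e. t^(-1) = 1/12.
Hence t = 1/(1/12) = 12.
Check: U(1, 12) = 0.8.

t = 12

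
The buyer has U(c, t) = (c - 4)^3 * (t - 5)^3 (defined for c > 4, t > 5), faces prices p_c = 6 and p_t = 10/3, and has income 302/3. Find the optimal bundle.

MU_c = 3·(c−4)^2·(t−5)^3, MU_t = 3·(c−4)^3·(t−5)^2.
MRS = (t−5)/(c−4).
Tangency: set MRS = p_c/p_t = 6/(10/3) = 1.8.
So (t − 5)/(c − 4) = 1.8, i.e. (t − 5) = 1.8·(c − 4).
Rewrite the budget in excess-of-subsistence terms: 6·(c − 4) + (10/3)·(t − 5) = 302/3 − 6·4 − (10/3)·5 = 60.
Substituting, 12·(c − 4) = 60, so c − 4 = 5 and c* = 9.
Then t − 5 = 1.8·5 = 9, so t* = 14.

c* = 9, t* = 14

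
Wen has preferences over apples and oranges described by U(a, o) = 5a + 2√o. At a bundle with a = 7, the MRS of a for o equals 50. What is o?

MU_a = 5, MU_o = 2/(2√o).
MRS = 5 ÷ (2/(2√o)).
MRS depends only on o: 5·√o = 50 ⇒ √o = 50/5 = 10 ⇒ o = 100.

o = 100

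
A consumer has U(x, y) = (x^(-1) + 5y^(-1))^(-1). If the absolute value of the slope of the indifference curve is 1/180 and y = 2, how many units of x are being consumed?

x = 12

For CES with ρ = -1, MRS = (1/5)·(y/x)^2.
Setting (1/5)·(2/x)^2 = 1/180 gives (2/x)^2 = 1/36, so 2/x = 1/6 and x = 12.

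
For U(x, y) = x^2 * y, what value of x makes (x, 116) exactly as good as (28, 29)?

U(28, 29) = 22736.
Set U(x, 116) = 22736 and solve.
With y = 116: x^2 = 22736/116 = 196; taking the square root, x = 14.
Check: U(14, 116) = 22736.

x = 14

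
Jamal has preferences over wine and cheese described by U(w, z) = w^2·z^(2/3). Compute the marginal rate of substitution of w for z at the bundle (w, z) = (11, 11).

MRS = 3

MU_w = 2·w·z^(2/3) and MU_z = 2/3·w^2·z^(-1/3).
MRS = MU_w/MU_z = (3)·z/w.
At (11, 11): MRS = 3.
So at (11, 11) the consumer would give up 3 units of z for one more unit of w.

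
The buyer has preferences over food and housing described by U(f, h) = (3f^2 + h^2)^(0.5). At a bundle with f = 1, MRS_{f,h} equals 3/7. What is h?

h = 7

For CES with ρ = 2, MRS = (3/1)·(h/f)^(-1).
Setting (3/1)·(h/1)^(-1) = 3/7 gives (h/1)^(-1) = 1/7, so h/1 = 7 and h = 7.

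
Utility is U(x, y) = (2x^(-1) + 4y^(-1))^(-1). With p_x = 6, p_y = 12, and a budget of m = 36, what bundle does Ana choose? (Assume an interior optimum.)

For CES with ρ = -1, MRS = (2/4)·(y/x)^2.
Tangency: set MRS = p_x/p_y = 6/12 = 0.5.
So (y/x)^2 = 1; taking the square root, y/x = 1, i.e. y = x.
Substitute into the budget 6·x + 12·y = 36: 18·x = 36, so x* = 2 and y* = 2.

x* = 2, y* = 2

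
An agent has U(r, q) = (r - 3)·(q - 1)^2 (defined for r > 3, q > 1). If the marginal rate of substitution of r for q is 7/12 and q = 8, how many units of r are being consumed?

MU_r = (q−1)^2, MU_q = 2·(r−3)·(q−1).
MRS = (1/2)·(q−1)/(r−3).
Substitute q = 8: MRS = 3.5/(r − 3). Setting this equal to 7/12 gives r − 3 = 3.5/(7/12) = 6, so r = 9.

r = 9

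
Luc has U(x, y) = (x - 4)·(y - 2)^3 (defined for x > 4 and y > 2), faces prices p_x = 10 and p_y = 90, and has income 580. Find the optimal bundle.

x* = 13, y* = 5

MU_x = (y−2)^3, MU_y = 3·(x−4)·(y−2)^2.
MRS = (1/3)·(y−2)/(x−4).
Tangency: set MRS = p_x/p_y = 10/90 = 1/9.
So (1/3)·(y − 2)/(x − 4) = 1/9, i.e. (y − 2) = (1/3)·(x − 4).
Rewrite the budget in excess-of-subsistence terms: 10·(x − 4) + 90·(y − 2) = 580 − 10·4 − 90·2 = 360.
Substituting, 40·(x − 4) = 360, so x − 4 = 9 and x* = 13.
Then y − 2 = (1/3)·9 = 3, so y* = 5.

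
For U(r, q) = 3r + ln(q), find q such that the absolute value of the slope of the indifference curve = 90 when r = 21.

MU_r = 3, MU_q = 1/q.
MRS = 3 ÷ (1/q).
MRS depends only on q: 3·q = 90 ⇒ q = 90/3 = 30.

q = 30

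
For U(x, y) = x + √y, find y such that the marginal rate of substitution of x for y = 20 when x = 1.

y = 100

MU_x = 1, MU_y = 1/(2√y).
MRS = 1 ÷ (1/(2√y)).
MRS depends only on y: 2·√y = 20 ⇒ √y = 20/2 = 10 ⇒ y = 100.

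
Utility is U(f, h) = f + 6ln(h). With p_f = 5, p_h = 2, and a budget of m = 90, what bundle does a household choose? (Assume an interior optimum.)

f* = 12, h* = 15

MU_f = 1, MU_h = 6/h.
MRS = 1 ÷ (6/h).
Tangency: set MRS = p_f/p_h = 5/2 = 2.5.
MRS depends only on h: (1/6)·h = 2.5 ⇒ h* = 2.5/(1/6) = 15.
From the budget, 5·f = 90 − 2·15 = 60, so f* = 12.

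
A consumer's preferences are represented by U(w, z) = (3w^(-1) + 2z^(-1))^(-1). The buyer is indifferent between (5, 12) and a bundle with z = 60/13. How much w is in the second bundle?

w = 9

U depends on (w, z) only through S = 3w^(-1) + 2z^(-1), so equal utility means equal S. At (5, 12): S = 23/30.
With z = 60/13: 2·(60/13)^(-1) = 13/30, so 3w^(-1) = 23/30 − 13/30 = 1/3, i.e. w^(-1) = 1/9.
Hence w = 1/(1/9) = 9.
Check: U(9, 60/13) = 1.3043.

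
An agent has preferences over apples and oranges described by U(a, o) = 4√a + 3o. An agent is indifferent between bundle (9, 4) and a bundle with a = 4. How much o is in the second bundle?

U(9, 4) = 24.
Set U(4, o) = 24 and solve.
With a = 4: √4 = 2, so 3o = 24 − 4·2 = 16 and o = 16/3.
Check: U(4, 16/3) = 24.

o = 16/3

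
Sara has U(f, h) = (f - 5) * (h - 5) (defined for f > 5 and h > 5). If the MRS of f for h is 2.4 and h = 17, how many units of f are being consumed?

MU_f = (h−5), MU_h = (f−5).
MRS = (h−5)/(f−5).
Substitute h = 17: MRS = 12/(f − 5). Setting this equal to 2.4 gives f − 5 = 12/2.4 = 5, so f = 10.

f = 10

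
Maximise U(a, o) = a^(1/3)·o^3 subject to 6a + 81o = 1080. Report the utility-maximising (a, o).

a* = 18, o* = 12

MU_a = 1/3·a^(-2/3)·o^3 and MU_o = 3·a^(1/3)·o^2.
MRS = MU_a/MU_o = (1/9)·o/a.
Tangency: set MRS = p_a/p_o = 6/81 = 2/27.
So (1/9)·o/a = 2/27, i.e. o = (2/3)·a.
Substitute into the budget 6·a + 81·o = 1080: 60·a = 1080, so a* = 18.
Then o* = (2/3)·18 = 12.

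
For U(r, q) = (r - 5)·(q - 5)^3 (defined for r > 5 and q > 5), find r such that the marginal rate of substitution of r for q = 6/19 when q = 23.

r = 24

MU_r = (q−5)^3, MU_q = 3·(r−5)·(q−5)^2.
MRS = (1/3)·(q−5)/(r−5).
Substitute q = 23: MRS = 6/(r − 5). Setting this equal to 6/19 gives r − 5 = 6/(6/19) = 19, so r = 24.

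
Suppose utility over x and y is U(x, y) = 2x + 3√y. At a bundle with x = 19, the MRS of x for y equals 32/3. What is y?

MU_x = 2, MU_y = 3/(2√y).
MRS = 2 ÷ (3/(2√y)).
MRS depends only on y: (4/3)·√y = 32/3 ⇒ √y = (32/3)/(4/3) = 8 ⇒ y = 64.

y = 64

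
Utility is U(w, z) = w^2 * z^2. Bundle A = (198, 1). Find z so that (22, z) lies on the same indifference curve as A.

U(198, 1) = 39204.
Set U(22, z) = 39204 and solve.
With w = 22: 22^2 = 484, so z^2 = 39204/484 = 81; taking the square root, z = 9.
Check: U(22, 9) = 39204.

z = 9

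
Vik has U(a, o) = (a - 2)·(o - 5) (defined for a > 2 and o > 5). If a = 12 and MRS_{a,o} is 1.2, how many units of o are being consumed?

MU_a = (o−5), MU_o = (a−2).
MRS = (o−5)/(a−2).
Substitute a = 12: MRS = (o − 5)/10. Setting this equal to 1.2 gives o − 5 = 1.2·10 = 12, so o = 17.

o = 17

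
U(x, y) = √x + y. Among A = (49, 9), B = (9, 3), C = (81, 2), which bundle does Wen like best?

Evaluate utility at each bundle:
U(A) = 16.000.
U(B) = 6.000.
U(C) = 11.000.
Highest utility is A, so A ≻ C ≻ B.

Bundle A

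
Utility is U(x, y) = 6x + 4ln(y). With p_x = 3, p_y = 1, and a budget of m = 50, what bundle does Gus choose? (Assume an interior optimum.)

x* = 16, y* = 2

MU_x = 6, MU_y = 4/y.
MRS = 6 ÷ (4/y).
Tangency: set MRS = p_x/p_y = 3/1 = 3.
MRS depends only on y: 1.5·y = 3 ⇒ y* = 3/1.5 = 2.
From the budget, 3·x = 50 − 1·2 = 48, so x* = 16.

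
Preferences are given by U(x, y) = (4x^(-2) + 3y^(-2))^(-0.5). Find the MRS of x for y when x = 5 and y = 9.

For CES with ρ = -2, MRS = (4/3)·(y/x)^3.
At (5, 9): MRS = 972/125.
That is, one extra unit of x is worth 972/125 units of y at the margin.

MRS = 972/125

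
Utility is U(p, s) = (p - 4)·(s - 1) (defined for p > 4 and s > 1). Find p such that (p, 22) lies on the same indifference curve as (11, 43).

p = 18

U(11, 43) = 294.
Set U(p, 22) = 294 and solve.
With s = 22: (22 − 1) = 21, so (p − 4) = 294/21 = 14.
So p = 4 + 14 = 18.
Check: U(18, 22) = 294.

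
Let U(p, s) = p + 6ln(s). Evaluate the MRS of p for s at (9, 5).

MU_p = 1, MU_s = 6/s.
MRS = 1 ÷ (6/s).
At (9, 5): MRS = 5/6.
That is, one extra unit of p is worth 5/6 units of s at the margin.

MRS = 5/6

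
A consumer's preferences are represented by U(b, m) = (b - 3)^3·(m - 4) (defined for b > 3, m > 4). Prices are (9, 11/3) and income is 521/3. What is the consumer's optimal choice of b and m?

MU_b = 3·(b−3)^2·(m−4), MU_m = (b−3)^3.
MRS = (3/1)·(m−4)/(b−3).
Tangency: set MRS = p_b/p_m = 9/(11/3) = 27/11.
So (3/1)·(m − 4)/(b − 3) = 27/11, i.e. (m − 4) = (9/11)·(b − 3).
Rewrite the budget in excess-of-subsistence terms: 9·(b − 3) + (11/3)·(m − 4) = 521/3 − 9·3 − (11/3)·4 = 132.
Substituting, 12·(b − 3) = 132, so b − 3 = 11 and b* = 14.
Then m − 4 = (9/11)·11 = 9, so m* = 13.

b* = 14, m* = 13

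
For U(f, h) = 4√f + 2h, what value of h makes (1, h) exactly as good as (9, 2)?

U(9, 2) = 16.
Set U(1, h) = 16 and solve.
With f = 1: √1 = 1, so 2h = 16 − 4·1 = 12 and h = 6.
Check: U(1, 6) = 16.

h = 6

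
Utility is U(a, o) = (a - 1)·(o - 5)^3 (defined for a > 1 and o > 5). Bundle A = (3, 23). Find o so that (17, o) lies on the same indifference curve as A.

o = 14

U(3, 23) = 11664.
Set U(17, o) = 11664 and solve.
With a = 17: (17 − 1) = 16, so (o − 5)^3 = 11664/16 = 729.
Taking the cube root (with o > 5): o − 5 = 9, so o = 14.
Check: U(17, 14) = 11664.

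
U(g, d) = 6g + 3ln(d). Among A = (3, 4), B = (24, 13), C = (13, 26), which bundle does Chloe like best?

Evaluate utility at each bundle:
U(A) = 22.159.
U(B) = 151.695.
U(C) = 87.774.
Highest utility is B, so B ≻ C ≻ A.

Bundle B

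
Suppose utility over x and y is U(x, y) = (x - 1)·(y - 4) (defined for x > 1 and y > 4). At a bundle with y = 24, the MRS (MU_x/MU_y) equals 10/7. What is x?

x = 15

MU_x = (y−4), MU_y = (x−1).
MRS = (y−4)/(x−1).
Substitute y = 24: MRS = 20/(x − 1). Setting this equal to 10/7 gives x − 1 = 20/(10/7) = 14, so x = 15.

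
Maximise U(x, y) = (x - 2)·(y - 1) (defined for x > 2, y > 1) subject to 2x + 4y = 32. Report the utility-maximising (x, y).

MU_x = (y−1), MU_y = (x−2).
MRS = (y−1)/(x−2).
Tangency: set MRS = p_x/p_y = 2/4 = 0.5.
So (y − 1)/(x − 2) = 0.5, i.e. (y − 1) = 0.5·(x − 2).
Rewrite the budget in excess-of-subsistence terms: 2·(x − 2) + 4·(y − 1) = 32 − 2·2 − 4·1 = 24.
Substituting, 4·(x − 2) = 24, so x − 2 = 6 and x* = 8.
Then y − 1 = 0.5·6 = 3, so y* = 4.

x* = 8, y* = 4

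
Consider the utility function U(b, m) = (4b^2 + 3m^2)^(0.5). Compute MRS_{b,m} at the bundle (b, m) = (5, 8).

MRS = 5/6

For CES with ρ = 2, MRS = (4/3)·(m/b)^(-1).
At (5, 8): MRS = 5/6.
The indifference curve has slope −5/6 at this bundle.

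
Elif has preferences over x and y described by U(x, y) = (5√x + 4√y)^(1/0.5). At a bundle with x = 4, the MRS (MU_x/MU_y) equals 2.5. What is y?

y = 16

For CES with ρ = 0.5, MRS = (5/4)·√(y/x).
Setting (5/4)·√(y/4) = 2.5 gives √(y/4) = 2, so y/4 = 4 and y = 16.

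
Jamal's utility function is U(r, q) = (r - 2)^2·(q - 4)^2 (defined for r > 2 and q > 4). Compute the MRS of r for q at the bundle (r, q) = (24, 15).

MRS = 0.5

MU_r = 2·(r−2)·(q−4)^2, MU_q = 2·(r−2)^2·(q−4).
MRS = (q−4)/(r−2).
At (24, 15): MRS = 0.5.
The indifference curve has slope −0.5 at this bundle.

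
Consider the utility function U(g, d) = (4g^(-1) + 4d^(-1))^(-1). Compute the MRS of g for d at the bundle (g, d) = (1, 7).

For CES with ρ = -1, MRS = (d/g)^2.
At (1, 7): MRS = 49.
The indifference curve has slope −49 at this bundle.

MRS = 49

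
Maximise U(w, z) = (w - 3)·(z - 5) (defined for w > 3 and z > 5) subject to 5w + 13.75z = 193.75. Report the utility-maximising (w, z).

MU_w = (z−5), MU_z = (w−3).
MRS = (z−5)/(w−3).
Tangency: set MRS = p_w/p_z = 5/13.75 = 4/11.
So (z − 5)/(w − 3) = 4/11, i.e. (z − 5) = (4/11)·(w − 3).
Rewrite the budget in excess-of-subsistence terms: 5·(w − 3) + 13.75·(z − 5) = 193.75 − 5·3 − 13.75·5 = 110.
Substituting, 10·(w − 3) = 110, so w − 3 = 11 and w* = 14.
Then z − 5 = (4/11)·11 = 4, so z* = 9.

w* = 14, z* = 9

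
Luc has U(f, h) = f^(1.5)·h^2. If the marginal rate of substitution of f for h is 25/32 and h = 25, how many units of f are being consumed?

f = 24

MU_f = 1.5·√f·h^2 and MU_h = 2·f^(1.5)·h.
MRS = MU_f/MU_h = (0.75)·h/f.
Substitute h = 25: MRS = 18.75/f. Setting 18.75/f = 25/32 gives f = 18.75/(25/32) = 24.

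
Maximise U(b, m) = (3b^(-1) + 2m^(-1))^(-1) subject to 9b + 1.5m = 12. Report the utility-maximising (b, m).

For CES with ρ = -1, MRS = (3/2)·(m/b)^2.
Tangency: set MRS = p_b/p_m = 9/1.5 = 6.
So (m/b)^2 = 4; taking the square root, m/b = 2, i.e. m = 2·b.
Substitute into the budget 9·b + 1.5·m = 12: 12·b = 12, so b* = 1 and m* = 2·1 = 2.

b* = 1, m* = 2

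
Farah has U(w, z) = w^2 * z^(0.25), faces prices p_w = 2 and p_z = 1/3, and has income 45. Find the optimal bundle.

w* = 20, z* = 15

MU_w = 2·w·z^(0.25) and MU_z = 0.25·w^2·z^(-0.75).
MRS = MU_w/MU_z = (8)·z/w.
Tangency: set MRS = p_w/p_z = 2/(1/3) = 6.
So (8)·z/w = 6, i.e. z = 0.75·w.
Substitute into the budget 2·w + (1/3)·z = 45: 2.25·w = 45, so w* = 20.
Then z* = 0.75·20 = 15.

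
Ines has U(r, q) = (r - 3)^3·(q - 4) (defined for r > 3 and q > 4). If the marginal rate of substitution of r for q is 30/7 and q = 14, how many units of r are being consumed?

MU_r = 3·(r−3)^2·(q−4), MU_q = (r−3)^3.
MRS = (3/1)·(q−4)/(r−3).
Substitute q = 14: MRS = 30/(r − 3). Setting this equal to 30/7 gives r − 3 = 30/(30/7) = 7, so r = 10.

r = 10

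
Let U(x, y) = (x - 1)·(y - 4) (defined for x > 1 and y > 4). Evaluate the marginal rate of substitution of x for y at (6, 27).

MU_x = (y−4), MU_y = (x−1).
MRS = (y−4)/(x−1).
At (6, 27): MRS = 4.6.
The indifference curve has slope −4.6 at this bundle.

MRS = 4.6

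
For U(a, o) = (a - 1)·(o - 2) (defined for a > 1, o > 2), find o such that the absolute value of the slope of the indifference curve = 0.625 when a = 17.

o = 12

MU_a = (o−2), MU_o = (a−1).
MRS = (o−2)/(a−1).
Substitute a = 17: MRS = (o − 2)/16. Setting this equal to 0.625 gives o − 2 = 0.625·16 = 10, so o = 12.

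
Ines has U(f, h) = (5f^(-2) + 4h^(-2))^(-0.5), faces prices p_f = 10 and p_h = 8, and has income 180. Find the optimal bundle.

For CES with ρ = -2, MRS = (5/4)·(h/f)^3.
Tangency: set MRS = p_f/p_h = 10/8 = 1.25.
So (h/f)^3 = 1; taking the cube root, h/f = 1, i.e. h = f.
Substitute into the budget 10·f + 8·h = 180: 18·f = 180, so f* = 10 and h* = 10.

f* = 10, h* = 10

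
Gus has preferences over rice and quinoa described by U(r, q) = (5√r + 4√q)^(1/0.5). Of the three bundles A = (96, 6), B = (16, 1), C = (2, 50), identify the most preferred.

Evaluate utility at each bundle:
U(A) = 3456.000.
U(B) = 576.000.
U(C) = 1250.000.
Highest utility is A, so A ≻ C ≻ B.

Bundle A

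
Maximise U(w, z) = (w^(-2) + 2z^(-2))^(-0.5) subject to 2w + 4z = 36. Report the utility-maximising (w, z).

w* = 6, z* = 6

For CES with ρ = -2, MRS = (1/2)·(z/w)^3.
Tangency: set MRS = p_w/p_z = 2/4 = 0.5.
So (z/w)^3 = 1; taking the cube root, z/w = 1, i.e. z = w.
Substitute into the budget 2·w + 4·z = 36: 6·w = 36, so w* = 6 and z* = 6.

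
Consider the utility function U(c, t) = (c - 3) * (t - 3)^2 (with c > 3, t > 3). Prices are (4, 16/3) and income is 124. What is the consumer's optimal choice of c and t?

c* = 11, t* = 15

MU_c = (t−3)^2, MU_t = 2·(c−3)·(t−3).
MRS = (1/2)·(t−3)/(c−3).
Tangency: set MRS = p_c/p_t = 4/(16/3) = 0.75.
So (1/2)·(t − 3)/(c − 3) = 0.75, i.e. (t − 3) = 1.5·(c − 3).
Rewrite the budget in excess-of-subsistence terms: 4·(c − 3) + (16/3)·(t − 3) = 124 − 4·3 − (16/3)·3 = 96.
Substituting, 12·(c − 3) = 96, so c − 3 = 8 and c* = 11.
Then t − 3 = 1.5·8 = 12, so t* = 15.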